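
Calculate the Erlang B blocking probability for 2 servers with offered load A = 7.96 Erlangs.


B(N,A) = (A^N/N!) / sum(A^k/k!, k=0..N) with N=2, A=7.96 = 0.7795

0.7795


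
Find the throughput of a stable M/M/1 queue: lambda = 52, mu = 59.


For a stable queue (lambda < mu), throughput = lambda = 52 per hour

52 per hour


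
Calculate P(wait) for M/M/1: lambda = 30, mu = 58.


P(wait) = rho = lambda/mu = 30/58 = 0.5172

0.5172


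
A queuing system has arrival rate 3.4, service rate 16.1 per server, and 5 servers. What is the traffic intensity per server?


rho = lambda / (c * mu) = 3.4 / (5 * 16.1) = 0.0422

0.0422


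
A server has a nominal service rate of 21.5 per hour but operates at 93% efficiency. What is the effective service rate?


Effective rate = mu * efficiency = 21.5 * 0.93 = 20.0 per hour

20.0 per hour


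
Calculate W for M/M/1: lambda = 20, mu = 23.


W = 1/(mu - lambda) = 1/(23 - 20) = 0.3333 hours

0.3333 hours


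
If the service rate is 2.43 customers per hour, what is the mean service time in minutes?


Mean service time = 60/mu = 60/2.43 = 24.69 minutes

24.69 minutes


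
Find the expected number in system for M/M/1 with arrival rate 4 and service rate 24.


rho = 4/24; L = rho/(1-rho) = 0.2

0.2


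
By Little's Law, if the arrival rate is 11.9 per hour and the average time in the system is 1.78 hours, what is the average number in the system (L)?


L = lambda * W = 11.9 * 1.78 = 21.18

21.18


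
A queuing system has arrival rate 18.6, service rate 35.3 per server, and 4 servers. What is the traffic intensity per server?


rho = lambda / (c * mu) = 18.6 / (4 * 35.3) = 0.1317

0.1317


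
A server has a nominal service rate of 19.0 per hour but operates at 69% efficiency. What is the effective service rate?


Effective rate = mu * efficiency = 19.0 * 0.69 = 13.11 per hour

13.11 per hour


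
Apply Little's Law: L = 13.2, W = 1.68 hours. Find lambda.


lambda = L / W = 13.2 / 1.68 = 7.86 per hour

7.86 per hour


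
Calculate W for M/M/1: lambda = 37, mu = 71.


W = 1/(mu - lambda) = 1/(71 - 37) = 0.0294 hours

0.0294 hours


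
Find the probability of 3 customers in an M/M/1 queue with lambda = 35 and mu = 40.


rho = 35/40; P(n) = (1-rho)*rho^n = (1-35/40)*(35/40)^3 = 0.0837

0.0837


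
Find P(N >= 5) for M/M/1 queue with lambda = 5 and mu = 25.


P(N >= 5) = rho^5 = (5/25)^5 = 0.0003

0.0003


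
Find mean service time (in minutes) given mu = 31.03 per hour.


Mean service time = 60/mu = 60/31.03 = 1.93 minutes

1.93 minutes


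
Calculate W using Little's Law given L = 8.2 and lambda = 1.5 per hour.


W = L / lambda = 8.2 / 1.5 = 5.4667 hours

5.4667 hours


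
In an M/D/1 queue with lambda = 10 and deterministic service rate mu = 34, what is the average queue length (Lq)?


M/D/1: Lq = rho^2 / (2*(1-rho)) where rho = 10/34; Lq = 0.06

0.06


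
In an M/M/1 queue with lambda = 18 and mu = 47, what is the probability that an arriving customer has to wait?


P(wait) = rho = lambda/mu = 18/47 = 0.383

0.383


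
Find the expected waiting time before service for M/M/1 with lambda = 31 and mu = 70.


rho = 31/70; Wq = rho/(mu - lambda) = 0.0114 hours

0.0114 hours


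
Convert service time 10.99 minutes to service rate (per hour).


mu = 60 / avg_service_time = 60 / 10.99 = 5.46 per hour

5.46 per hour


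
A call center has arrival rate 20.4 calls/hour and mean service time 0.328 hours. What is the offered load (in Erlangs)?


Offered load a = lambda * E[S] = 20.4 * 0.328 = 6.69 Erlangs

6.69 Erlangs


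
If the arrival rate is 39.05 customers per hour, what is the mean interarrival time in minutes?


Mean interarrival time = 60/lambda = 60/39.05 = 1.54 minutes

1.54 minutes


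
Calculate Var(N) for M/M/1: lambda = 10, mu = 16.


rho = 10/16; Var(N) = rho/(1-rho)^2 = 4.44

4.44


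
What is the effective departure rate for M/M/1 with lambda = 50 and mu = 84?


For a stable queue (lambda < mu), throughput = lambda = 50 per hour

50 per hour


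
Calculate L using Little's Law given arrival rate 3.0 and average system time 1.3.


L = lambda * W = 3.0 * 1.3 = 3.9

3.9


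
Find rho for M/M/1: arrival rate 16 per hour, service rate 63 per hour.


rho = lambda/mu = 16/63 = 0.254

0.254


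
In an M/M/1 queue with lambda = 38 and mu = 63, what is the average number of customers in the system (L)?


rho = 38/63; L = rho/(1-rho) = 1.52

1.52


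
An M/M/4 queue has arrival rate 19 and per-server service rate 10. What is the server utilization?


rho = lambda/(c*mu) = 19/(4*10) = 0.475

0.475


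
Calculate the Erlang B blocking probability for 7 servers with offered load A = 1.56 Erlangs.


B(N,A) = (A^N/N!) / sum(A^k/k!, k=0..N) with N=7, A=1.56 = 0.0009

0.0009


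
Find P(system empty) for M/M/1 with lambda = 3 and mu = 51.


P0 = 1 - rho = 1 - 3/51 = 0.9412

0.9412


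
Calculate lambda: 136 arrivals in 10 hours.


lambda = total arrivals / time = 136 / 10 = 13.6 per hour

13.6 per hour


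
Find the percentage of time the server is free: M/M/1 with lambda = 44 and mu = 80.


Idle fraction = (1 - rho) * 100 = (1 - 44/80) * 100 = 45.0%

45.0%


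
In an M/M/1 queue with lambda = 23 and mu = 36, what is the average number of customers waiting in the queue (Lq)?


rho = 23/36; Lq = rho^2/(1-rho) = 1.13

1.13


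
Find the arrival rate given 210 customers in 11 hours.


lambda = total arrivals / time = 210 / 11 = 19.09 per hour

19.09 per hour


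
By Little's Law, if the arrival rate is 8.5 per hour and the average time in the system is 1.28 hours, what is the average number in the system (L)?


L = lambda * W = 8.5 * 1.28 = 10.88

10.88


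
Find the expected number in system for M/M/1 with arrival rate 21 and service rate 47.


rho = 21/47; L = rho/(1-rho) = 0.81

0.81


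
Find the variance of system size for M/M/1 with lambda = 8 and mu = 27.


rho = 8/27; Var(N) = rho/(1-rho)^2 = 0.6

0.6


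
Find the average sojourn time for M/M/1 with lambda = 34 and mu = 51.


W = 1/(mu - lambda) = 1/(51 - 34) = 0.0588 hours

0.0588 hours


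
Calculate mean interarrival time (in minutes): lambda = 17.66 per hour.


Mean interarrival time = 60/lambda = 60/17.66 = 3.4 minutes

3.4 minutes


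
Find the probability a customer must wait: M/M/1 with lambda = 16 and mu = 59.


P(wait) = rho = lambda/mu = 16/59 = 0.2712

0.2712


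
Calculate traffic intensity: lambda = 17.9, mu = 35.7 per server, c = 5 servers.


rho = lambda / (c * mu) = 17.9 / (5 * 35.7) = 0.1003

0.1003


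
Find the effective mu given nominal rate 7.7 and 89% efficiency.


Effective rate = mu * efficiency = 7.7 * 0.89 = 6.85 per hour

6.85 per hour


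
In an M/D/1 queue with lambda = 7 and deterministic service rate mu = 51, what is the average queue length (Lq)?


M/D/1: Lq = rho^2 / (2*(1-rho)) where rho = 7/51; Lq = 0.01

0.01


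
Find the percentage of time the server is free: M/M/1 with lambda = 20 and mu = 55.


Idle fraction = (1 - rho) * 100 = (1 - 20/55) * 100 = 63.6%

63.6%


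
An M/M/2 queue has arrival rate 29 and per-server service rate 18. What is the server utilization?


rho = lambda/(c*mu) = 29/(2*18) = 0.8056

0.8056


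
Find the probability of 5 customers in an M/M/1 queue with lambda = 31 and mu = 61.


rho = 31/61; P(n) = (1-rho)*rho^n = (1-31/61)*(31/61)^5 = 0.0167

0.0167


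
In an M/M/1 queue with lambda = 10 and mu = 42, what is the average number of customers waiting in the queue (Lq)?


rho = 10/42; Lq = rho^2/(1-rho) = 0.07

0.07


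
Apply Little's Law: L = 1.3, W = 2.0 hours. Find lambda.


lambda = L / W = 1.3 / 2.0 = 0.65 per hour

0.65 per hour


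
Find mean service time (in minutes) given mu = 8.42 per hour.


Mean service time = 60/mu = 60/8.42 = 7.13 minutes

7.13 minutes


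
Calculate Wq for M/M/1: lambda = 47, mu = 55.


rho = 47/55; Wq = rho/(mu - lambda) = 0.1068 hours

0.1068 hours


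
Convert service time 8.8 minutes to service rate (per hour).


mu = 60 / avg_service_time = 60 / 8.8 = 6.82 per hour

6.82 per hour


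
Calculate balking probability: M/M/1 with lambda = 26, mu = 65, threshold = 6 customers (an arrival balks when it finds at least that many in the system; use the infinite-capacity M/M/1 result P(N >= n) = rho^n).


P(N >= 6) = rho^6 = (26/65)^6 = 0.0041

0.0041


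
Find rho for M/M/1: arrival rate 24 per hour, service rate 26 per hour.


rho = lambda/mu = 24/26 = 0.9231

0.9231


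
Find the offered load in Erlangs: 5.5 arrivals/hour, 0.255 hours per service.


Offered load a = lambda * E[S] = 5.5 * 0.255 = 1.4 Erlangs

1.4 Erlangs


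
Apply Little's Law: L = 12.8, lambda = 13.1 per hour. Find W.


W = L / lambda = 12.8 / 13.1 = 0.9771 hours

0.9771 hours


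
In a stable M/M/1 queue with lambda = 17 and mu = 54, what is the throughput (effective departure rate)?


For a stable queue (lambda < mu), throughput = lambda = 17 per hour

17 per hour


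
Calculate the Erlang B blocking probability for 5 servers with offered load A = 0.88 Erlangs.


B(N,A) = (A^N/N!) / sum(A^k/k!, k=0..N) with N=5, A=0.88 = 0.0018

0.0018


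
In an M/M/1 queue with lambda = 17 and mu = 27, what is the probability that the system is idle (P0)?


P0 = 1 - rho = 1 - 17/27 = 0.3704

0.3704


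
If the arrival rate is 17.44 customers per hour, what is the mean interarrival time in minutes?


Mean interarrival time = 60/lambda = 60/17.44 = 3.44 minutes

3.44 minutes


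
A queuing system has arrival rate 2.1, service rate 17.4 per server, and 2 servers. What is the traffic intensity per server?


rho = lambda / (c * mu) = 2.1 / (2 * 17.4) = 0.0603

0.0603


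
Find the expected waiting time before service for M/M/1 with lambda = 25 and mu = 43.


rho = 25/43; Wq = rho/(mu - lambda) = 0.0323 hours

0.0323 hours


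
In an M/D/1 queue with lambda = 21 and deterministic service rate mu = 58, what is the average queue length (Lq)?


M/D/1: Lq = rho^2 / (2*(1-rho)) where rho = 21/58; Lq = 0.1

0.1


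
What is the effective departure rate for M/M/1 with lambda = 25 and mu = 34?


For a stable queue (lambda < mu), throughput = lambda = 25 per hour

25 per hour


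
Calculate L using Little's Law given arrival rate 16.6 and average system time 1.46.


L = lambda * W = 16.6 * 1.46 = 24.24

24.24


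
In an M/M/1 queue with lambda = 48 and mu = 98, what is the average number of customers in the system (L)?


rho = 48/98; L = rho/(1-rho) = 0.96

0.96


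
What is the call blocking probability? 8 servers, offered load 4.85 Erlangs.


B(N,A) = (A^N/N!) / sum(A^k/k!, k=0..N) with N=8, A=4.85 = 0.0632

0.0632


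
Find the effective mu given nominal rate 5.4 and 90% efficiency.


Effective rate = mu * efficiency = 5.4 * 0.9 = 4.86 per hour

4.86 per hour


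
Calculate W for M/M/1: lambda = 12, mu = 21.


W = 1/(mu - lambda) = 1/(21 - 12) = 0.1111 hours

0.1111 hours


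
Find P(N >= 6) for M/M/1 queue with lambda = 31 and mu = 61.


P(N >= 6) = rho^6 = (31/61)^6 = 0.0172

0.0172


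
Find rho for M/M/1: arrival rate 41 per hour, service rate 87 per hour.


rho = lambda/mu = 41/87 = 0.4713

0.4713


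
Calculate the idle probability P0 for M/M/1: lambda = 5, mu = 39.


P0 = 1 - rho = 1 - 5/39 = 0.8718

0.8718


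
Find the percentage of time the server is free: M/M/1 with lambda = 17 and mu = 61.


Idle fraction = (1 - rho) * 100 = (1 - 17/61) * 100 = 72.1%

72.1%


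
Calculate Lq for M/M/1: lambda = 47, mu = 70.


rho = 47/70; Lq = rho^2/(1-rho) = 1.37

1.37


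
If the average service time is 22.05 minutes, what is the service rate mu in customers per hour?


mu = 60 / avg_service_time = 60 / 22.05 = 2.72 per hour

2.72 per hour


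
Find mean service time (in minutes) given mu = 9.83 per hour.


Mean service time = 60/mu = 60/9.83 = 6.1 minutes

6.1 minutes


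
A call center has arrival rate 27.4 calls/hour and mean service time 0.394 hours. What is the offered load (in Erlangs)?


Offered load a = lambda * E[S] = 27.4 * 0.394 = 10.8 Erlangs

10.8 Erlangs


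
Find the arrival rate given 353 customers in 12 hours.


lambda = total arrivals / time = 353 / 12 = 29.42 per hour

29.42 per hour


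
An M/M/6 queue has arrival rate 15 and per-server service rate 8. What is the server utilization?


rho = lambda/(c*mu) = 15/(6*8) = 0.3125

0.3125


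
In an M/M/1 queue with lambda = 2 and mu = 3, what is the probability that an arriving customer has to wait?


P(wait) = rho = lambda/mu = 2/3 = 0.6667

0.6667


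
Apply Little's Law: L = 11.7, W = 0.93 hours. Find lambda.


lambda = L / W = 11.7 / 0.93 = 12.58 per hour

12.58 per hour


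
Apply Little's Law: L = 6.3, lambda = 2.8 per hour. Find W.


W = L / lambda = 6.3 / 2.8 = 2.25 hours

2.25 hours


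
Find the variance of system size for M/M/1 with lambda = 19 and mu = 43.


rho = 19/43; Var(N) = rho/(1-rho)^2 = 1.42

1.42


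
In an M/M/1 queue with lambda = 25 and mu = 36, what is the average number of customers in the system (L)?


rho = 25/36; L = rho/(1-rho) = 2.27

2.27


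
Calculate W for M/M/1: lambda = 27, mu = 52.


W = 1/(mu - lambda) = 1/(52 - 27) = 0.04 hours

0.04 hours


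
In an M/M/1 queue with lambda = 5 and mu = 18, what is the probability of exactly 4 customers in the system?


rho = 5/18; P(n) = (1-rho)*rho^n = (1-5/18)*(5/18)^4 = 0.0043

0.0043


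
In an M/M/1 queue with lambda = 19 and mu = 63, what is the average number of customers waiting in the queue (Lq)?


rho = 19/63; Lq = rho^2/(1-rho) = 0.13

0.13


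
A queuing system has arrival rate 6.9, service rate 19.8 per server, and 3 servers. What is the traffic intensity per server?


rho = lambda / (c * mu) = 6.9 / (3 * 19.8) = 0.1162

0.1162


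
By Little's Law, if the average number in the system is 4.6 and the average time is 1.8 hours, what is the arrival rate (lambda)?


lambda = L / W = 4.6 / 1.8 = 2.56 per hour

2.56 per hour


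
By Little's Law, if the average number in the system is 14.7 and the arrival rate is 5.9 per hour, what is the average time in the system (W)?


W = L / lambda = 14.7 / 5.9 = 2.4915 hours

2.4915 hours


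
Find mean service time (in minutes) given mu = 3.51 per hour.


Mean service time = 60/mu = 60/3.51 = 17.09 minutes

17.09 minutes


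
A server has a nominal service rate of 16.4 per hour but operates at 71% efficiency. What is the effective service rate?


Effective rate = mu * efficiency = 16.4 * 0.71 = 11.64 per hour

11.64 per hour


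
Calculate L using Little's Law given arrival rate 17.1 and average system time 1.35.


L = lambda * W = 17.1 * 1.35 = 23.09

23.09


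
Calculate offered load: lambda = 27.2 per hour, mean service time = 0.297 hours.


Offered load a = lambda * E[S] = 27.2 * 0.297 = 8.08 Erlangs

8.08 Erlangs


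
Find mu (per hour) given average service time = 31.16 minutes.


mu = 60 / avg_service_time = 60 / 31.16 = 1.93 per hour

1.93 per hour


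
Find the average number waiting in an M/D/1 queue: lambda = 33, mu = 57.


M/D/1: Lq = rho^2 / (2*(1-rho)) where rho = 33/57; Lq = 0.4

0.4


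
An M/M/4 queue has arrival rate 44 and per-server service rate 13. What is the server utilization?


rho = lambda/(c*mu) = 44/(4*13) = 0.8462

0.8462


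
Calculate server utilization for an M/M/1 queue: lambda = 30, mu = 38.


rho = lambda/mu = 30/38 = 0.7895

0.7895


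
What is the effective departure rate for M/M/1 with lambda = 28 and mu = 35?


For a stable queue (lambda < mu), throughput = lambda = 28 per hour

28 per hour


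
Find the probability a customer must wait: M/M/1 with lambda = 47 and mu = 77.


P(wait) = rho = lambda/mu = 47/77 = 0.6104

0.6104


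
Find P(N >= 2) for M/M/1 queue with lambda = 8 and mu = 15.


P(N >= 2) = rho^2 = (8/15)^2 = 0.2844

0.2844


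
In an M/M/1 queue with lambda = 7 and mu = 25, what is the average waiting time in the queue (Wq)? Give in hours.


rho = 7/25; Wq = rho/(mu - lambda) = 0.0156 hours

0.0156 hours


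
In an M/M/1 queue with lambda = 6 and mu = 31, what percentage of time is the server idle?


Idle fraction = (1 - rho) * 100 = (1 - 6/31) * 100 = 80.6%

80.6%


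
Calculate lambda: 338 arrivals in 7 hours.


lambda = total arrivals / time = 338 / 7 = 48.29 per hour

48.29 per hour


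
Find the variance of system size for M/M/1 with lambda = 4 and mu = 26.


rho = 4/26; Var(N) = rho/(1-rho)^2 = 0.21

0.21


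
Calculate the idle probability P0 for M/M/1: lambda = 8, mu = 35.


P0 = 1 - rho = 1 - 8/35 = 0.7714

0.7714


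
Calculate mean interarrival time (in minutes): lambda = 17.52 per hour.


Mean interarrival time = 60/lambda = 60/17.52 = 3.42 minutes

3.42 minutes


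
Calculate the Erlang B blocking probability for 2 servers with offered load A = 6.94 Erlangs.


B(N,A) = (A^N/N!) / sum(A^k/k!, k=0..N) with N=2, A=6.94 = 0.752

0.752


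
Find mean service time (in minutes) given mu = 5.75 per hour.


Mean service time = 60/mu = 60/5.75 = 10.43 minutes

10.43 minutes


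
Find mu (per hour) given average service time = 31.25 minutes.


mu = 60 / avg_service_time = 60 / 31.25 = 1.92 per hour

1.92 per hour


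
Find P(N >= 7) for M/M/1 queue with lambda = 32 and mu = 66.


P(N >= 7) = rho^7 = (32/66)^7 = 0.0063

0.0063


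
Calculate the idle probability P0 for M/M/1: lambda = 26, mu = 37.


P0 = 1 - rho = 1 - 26/37 = 0.2973

0.2973


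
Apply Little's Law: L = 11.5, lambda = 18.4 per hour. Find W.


W = L / lambda = 11.5 / 18.4 = 0.625 hours

0.625 hours


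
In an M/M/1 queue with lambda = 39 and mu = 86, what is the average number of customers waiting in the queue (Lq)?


rho = 39/86; Lq = rho^2/(1-rho) = 0.38

0.38


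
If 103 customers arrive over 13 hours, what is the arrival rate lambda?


lambda = total arrivals / time = 103 / 13 = 7.92 per hour

7.92 per hour


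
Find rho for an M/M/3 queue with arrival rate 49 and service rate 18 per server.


rho = lambda/(c*mu) = 49/(3*18) = 0.9074

0.9074


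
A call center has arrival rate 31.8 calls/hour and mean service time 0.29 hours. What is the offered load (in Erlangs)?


Offered load a = lambda * E[S] = 31.8 * 0.29 = 9.22 Erlangs

9.22 Erlangs


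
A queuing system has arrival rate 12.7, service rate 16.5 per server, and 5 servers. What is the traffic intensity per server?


rho = lambda / (c * mu) = 12.7 / (5 * 16.5) = 0.1539

0.1539


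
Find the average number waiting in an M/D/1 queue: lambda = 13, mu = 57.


M/D/1: Lq = rho^2 / (2*(1-rho)) where rho = 13/57; Lq = 0.03

0.03


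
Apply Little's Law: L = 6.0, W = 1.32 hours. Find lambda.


lambda = L / W = 6.0 / 1.32 = 4.55 per hour

4.55 per hour


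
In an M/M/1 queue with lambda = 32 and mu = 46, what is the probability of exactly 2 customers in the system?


rho = 32/46; P(n) = (1-rho)*rho^n = (1-32/46)*(32/46)^2 = 0.1473

0.1473


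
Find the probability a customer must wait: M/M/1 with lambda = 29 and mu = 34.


P(wait) = rho = lambda/mu = 29/34 = 0.8529

0.8529


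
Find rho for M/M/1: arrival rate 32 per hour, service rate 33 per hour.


rho = lambda/mu = 32/33 = 0.9697

0.9697


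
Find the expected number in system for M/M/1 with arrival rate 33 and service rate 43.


rho = 33/43; L = rho/(1-rho) = 3.3

3.3


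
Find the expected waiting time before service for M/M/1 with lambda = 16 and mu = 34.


rho = 16/34; Wq = rho/(mu - lambda) = 0.0261 hours

0.0261 hours


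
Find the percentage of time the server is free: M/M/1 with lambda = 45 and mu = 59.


Idle fraction = (1 - rho) * 100 = (1 - 45/59) * 100 = 23.7%

23.7%


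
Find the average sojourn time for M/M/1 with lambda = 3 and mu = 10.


W = 1/(mu - lambda) = 1/(10 - 3) = 0.1429 hours

0.1429 hours


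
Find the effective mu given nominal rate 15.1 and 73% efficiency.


Effective rate = mu * efficiency = 15.1 * 0.73 = 11.02 per hour

11.02 per hour


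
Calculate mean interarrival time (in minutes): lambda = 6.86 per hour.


Mean interarrival time = 60/lambda = 60/6.86 = 8.75 minutes

8.75 minutes


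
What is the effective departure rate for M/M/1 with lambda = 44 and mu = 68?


For a stable queue (lambda < mu), throughput = lambda = 44 per hour

44 per hour


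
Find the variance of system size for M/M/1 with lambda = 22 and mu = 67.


rho = 22/67; Var(N) = rho/(1-rho)^2 = 0.73

0.73


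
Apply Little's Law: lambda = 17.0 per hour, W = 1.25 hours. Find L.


L = lambda * W = 17.0 * 1.25 = 21.25

21.25


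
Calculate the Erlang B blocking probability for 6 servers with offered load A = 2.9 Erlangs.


B(N,A) = (A^N/N!) / sum(A^k/k!, k=0..N) with N=6, A=2.9 = 0.0468

0.0468


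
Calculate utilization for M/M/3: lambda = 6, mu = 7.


rho = lambda/(c*mu) = 6/(3*7) = 0.2857

0.2857


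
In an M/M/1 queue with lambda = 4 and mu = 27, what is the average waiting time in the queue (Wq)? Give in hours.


rho = 4/27; Wq = rho/(mu - lambda) = 0.0064 hours

0.0064 hours


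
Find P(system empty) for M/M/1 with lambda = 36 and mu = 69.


P0 = 1 - rho = 1 - 36/69 = 0.4783

0.4783


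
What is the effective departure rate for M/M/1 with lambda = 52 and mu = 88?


For a stable queue (lambda < mu), throughput = lambda = 52 per hour

52 per hour


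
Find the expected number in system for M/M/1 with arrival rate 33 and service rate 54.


rho = 33/54; L = rho/(1-rho) = 1.57

1.57


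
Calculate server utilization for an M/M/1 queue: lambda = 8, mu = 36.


rho = lambda/mu = 8/36 = 0.2222

0.2222


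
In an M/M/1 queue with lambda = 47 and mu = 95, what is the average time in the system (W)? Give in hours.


W = 1/(mu - lambda) = 1/(95 - 47) = 0.0208 hours

0.0208 hours


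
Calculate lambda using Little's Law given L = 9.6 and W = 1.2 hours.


lambda = L / W = 9.6 / 1.2 = 8.0 per hour

8.0 per hour


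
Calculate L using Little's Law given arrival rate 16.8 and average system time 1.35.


L = lambda * W = 16.8 * 1.35 = 22.68

22.68


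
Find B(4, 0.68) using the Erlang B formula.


B(N,A) = (A^N/N!) / sum(A^k/k!, k=0..N) with N=4, A=0.68 = 0.0045

0.0045


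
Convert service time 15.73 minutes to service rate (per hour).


mu = 60 / avg_service_time = 60 / 15.73 = 3.81 per hour

3.81 per hour


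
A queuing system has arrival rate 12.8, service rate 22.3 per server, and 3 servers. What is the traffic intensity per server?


rho = lambda / (c * mu) = 12.8 / (3 * 22.3) = 0.1913

0.1913


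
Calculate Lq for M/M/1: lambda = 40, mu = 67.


rho = 40/67; Lq = rho^2/(1-rho) = 0.88

0.88


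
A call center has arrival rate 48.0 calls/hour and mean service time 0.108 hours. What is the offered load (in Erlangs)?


Offered load a = lambda * E[S] = 48.0 * 0.108 = 5.18 Erlangs

5.18 Erlangs


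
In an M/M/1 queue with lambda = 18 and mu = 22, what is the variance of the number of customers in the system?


rho = 18/22; Var(N) = rho/(1-rho)^2 = 24.75

24.75


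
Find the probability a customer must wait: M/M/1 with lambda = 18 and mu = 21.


P(wait) = rho = lambda/mu = 18/21 = 0.8571

0.8571


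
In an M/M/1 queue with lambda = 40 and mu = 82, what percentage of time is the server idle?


Idle fraction = (1 - rho) * 100 = (1 - 40/82) * 100 = 51.2%

51.2%


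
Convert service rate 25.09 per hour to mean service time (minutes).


Mean service time = 60/mu = 60/25.09 = 2.39 minutes

2.39 minutes


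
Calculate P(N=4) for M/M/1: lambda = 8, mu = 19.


rho = 8/19; P(n) = (1-rho)*rho^n = (1-8/19)*(8/19)^4 = 0.0182

0.0182


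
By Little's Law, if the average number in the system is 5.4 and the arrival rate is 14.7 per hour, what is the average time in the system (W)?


W = L / lambda = 5.4 / 14.7 = 0.3673 hours

0.3673 hours


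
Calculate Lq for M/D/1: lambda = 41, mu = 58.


M/D/1: Lq = rho^2 / (2*(1-rho)) where rho = 41/58; Lq = 0.85

0.85


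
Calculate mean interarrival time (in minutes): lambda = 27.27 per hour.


Mean interarrival time = 60/lambda = 60/27.27 = 2.2 minutes

2.2 minutes


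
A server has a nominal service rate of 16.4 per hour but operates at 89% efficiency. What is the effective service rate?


Effective rate = mu * efficiency = 16.4 * 0.89 = 14.6 per hour

14.6 per hour


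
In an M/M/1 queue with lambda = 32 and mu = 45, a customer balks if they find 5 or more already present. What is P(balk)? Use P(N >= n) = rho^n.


P(N >= 5) = rho^5 = (32/45)^5 = 0.1818

0.1818


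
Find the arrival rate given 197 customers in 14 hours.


lambda = total arrivals / time = 197 / 14 = 14.07 per hour

14.07 per hour


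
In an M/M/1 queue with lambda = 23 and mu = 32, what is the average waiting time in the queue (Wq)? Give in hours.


rho = 23/32; Wq = rho/(mu - lambda) = 0.0799 hours

0.0799 hours


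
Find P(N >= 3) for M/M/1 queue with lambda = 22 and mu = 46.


P(N >= 3) = rho^3 = (22/46)^3 = 0.1094

0.1094


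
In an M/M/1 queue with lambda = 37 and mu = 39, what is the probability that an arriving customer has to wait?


P(wait) = rho = lambda/mu = 37/39 = 0.9487

0.9487


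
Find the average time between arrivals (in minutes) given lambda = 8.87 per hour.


Mean interarrival time = 60/lambda = 60/8.87 = 6.76 minutes

6.76 minutes


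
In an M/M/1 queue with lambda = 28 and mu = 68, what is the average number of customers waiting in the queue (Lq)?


rho = 28/68; Lq = rho^2/(1-rho) = 0.29

0.29


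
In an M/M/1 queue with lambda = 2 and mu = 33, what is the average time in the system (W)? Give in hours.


W = 1/(mu - lambda) = 1/(33 - 2) = 0.0323 hours

0.0323 hours


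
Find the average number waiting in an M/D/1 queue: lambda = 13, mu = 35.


M/D/1: Lq = rho^2 / (2*(1-rho)) where rho = 13/35; Lq = 0.11

0.11


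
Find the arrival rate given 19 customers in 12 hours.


lambda = total arrivals / time = 19 / 12 = 1.58 per hour

1.58 per hour


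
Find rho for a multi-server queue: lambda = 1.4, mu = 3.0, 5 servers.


rho = lambda / (c * mu) = 1.4 / (5 * 3.0) = 0.0933

0.0933


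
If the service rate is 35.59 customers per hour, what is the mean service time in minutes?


Mean service time = 60/mu = 60/35.59 = 1.69 minutes

1.69 minutes


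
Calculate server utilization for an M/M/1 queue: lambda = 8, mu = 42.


rho = lambda/mu = 8/42 = 0.1905

0.1905


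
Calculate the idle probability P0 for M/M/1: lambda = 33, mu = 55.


P0 = 1 - rho = 1 - 33/55 = 0.4

0.4


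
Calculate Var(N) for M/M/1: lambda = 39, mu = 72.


rho = 39/72; Var(N) = rho/(1-rho)^2 = 2.58

2.58


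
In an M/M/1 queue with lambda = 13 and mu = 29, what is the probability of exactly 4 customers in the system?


rho = 13/29; P(n) = (1-rho)*rho^n = (1-13/29)*(13/29)^4 = 0.0223

0.0223


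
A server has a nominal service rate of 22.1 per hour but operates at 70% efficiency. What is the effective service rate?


Effective rate = mu * efficiency = 22.1 * 0.7 = 15.47 per hour

15.47 per hour


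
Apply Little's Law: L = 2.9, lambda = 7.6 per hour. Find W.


W = L / lambda = 2.9 / 7.6 = 0.3816 hours

0.3816 hours


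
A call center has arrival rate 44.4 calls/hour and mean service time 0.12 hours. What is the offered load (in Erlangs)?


Offered load a = lambda * E[S] = 44.4 * 0.12 = 5.33 Erlangs

5.33 Erlangs


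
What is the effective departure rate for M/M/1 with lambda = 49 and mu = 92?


For a stable queue (lambda < mu), throughput = lambda = 49 per hour

49 per hour


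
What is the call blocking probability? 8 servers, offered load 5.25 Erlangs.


B(N,A) = (A^N/N!) / sum(A^k/k!, k=0..N) with N=8, A=5.25 = 0.0821

0.0821


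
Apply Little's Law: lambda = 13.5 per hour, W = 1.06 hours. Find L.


L = lambda * W = 13.5 * 1.06 = 14.31

14.31


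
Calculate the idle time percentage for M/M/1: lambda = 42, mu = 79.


Idle fraction = (1 - rho) * 100 = (1 - 42/79) * 100 = 46.8%

46.8%


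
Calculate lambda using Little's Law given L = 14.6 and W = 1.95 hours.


lambda = L / W = 14.6 / 1.95 = 7.49 per hour

7.49 per hour


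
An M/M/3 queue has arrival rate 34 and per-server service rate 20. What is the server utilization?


rho = lambda/(c*mu) = 34/(3*20) = 0.5667

0.5667


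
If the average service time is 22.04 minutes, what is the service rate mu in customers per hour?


mu = 60 / avg_service_time = 60 / 22.04 = 2.72 per hour

2.72 per hour


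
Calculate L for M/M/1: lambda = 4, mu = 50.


rho = 4/50; L = rho/(1-rho) = 0.09

0.09


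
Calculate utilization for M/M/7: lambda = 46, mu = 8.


rho = lambda/(c*mu) = 46/(7*8) = 0.8214

0.8214


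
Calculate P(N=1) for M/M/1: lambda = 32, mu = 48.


rho = 32/48; P(n) = (1-rho)*rho^n = (1-32/48)*(32/48)^1 = 0.2222

0.2222


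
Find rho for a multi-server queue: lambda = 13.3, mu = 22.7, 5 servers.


rho = lambda / (c * mu) = 13.3 / (5 * 22.7) = 0.1172

0.1172


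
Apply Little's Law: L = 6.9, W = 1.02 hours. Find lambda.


lambda = L / W = 6.9 / 1.02 = 6.76 per hour

6.76 per hour


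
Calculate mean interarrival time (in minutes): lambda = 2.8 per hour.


Mean interarrival time = 60/lambda = 60/2.8 = 21.43 minutes

21.43 minutes


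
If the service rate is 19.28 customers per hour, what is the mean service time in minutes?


Mean service time = 60/mu = 60/19.28 = 3.11 minutes

3.11 minutes


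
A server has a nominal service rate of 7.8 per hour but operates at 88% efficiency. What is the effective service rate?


Effective rate = mu * efficiency = 7.8 * 0.88 = 6.86 per hour

6.86 per hour


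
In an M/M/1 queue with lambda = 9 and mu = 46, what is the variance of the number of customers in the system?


rho = 9/46; Var(N) = rho/(1-rho)^2 = 0.3

0.3


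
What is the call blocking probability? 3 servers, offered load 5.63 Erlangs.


B(N,A) = (A^N/N!) / sum(A^k/k!, k=0..N) with N=3, A=5.63 = 0.5695

0.5695


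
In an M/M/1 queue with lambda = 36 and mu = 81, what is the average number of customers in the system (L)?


rho = 36/81; L = rho/(1-rho) = 0.8

0.8


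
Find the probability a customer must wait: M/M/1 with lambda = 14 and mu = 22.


P(wait) = rho = lambda/mu = 14/22 = 0.6364

0.6364


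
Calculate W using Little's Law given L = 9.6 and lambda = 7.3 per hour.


W = L / lambda = 9.6 / 7.3 = 1.3151 hours

1.3151 hours


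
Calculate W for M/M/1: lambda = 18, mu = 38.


W = 1/(mu - lambda) = 1/(38 - 18) = 0.05 hours

0.05 hours


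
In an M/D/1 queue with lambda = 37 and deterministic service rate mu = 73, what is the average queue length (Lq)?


M/D/1: Lq = rho^2 / (2*(1-rho)) where rho = 37/73; Lq = 0.26

0.26


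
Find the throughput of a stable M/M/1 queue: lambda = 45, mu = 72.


For a stable queue (lambda < mu), throughput = lambda = 45 per hour

45 per hour


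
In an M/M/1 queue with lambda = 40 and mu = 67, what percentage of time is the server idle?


Idle fraction = (1 - rho) * 100 = (1 - 40/67) * 100 = 40.3%

40.3%


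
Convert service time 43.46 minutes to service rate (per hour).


mu = 60 / avg_service_time = 60 / 43.46 = 1.38 per hour

1.38 per hour


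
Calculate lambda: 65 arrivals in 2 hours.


lambda = total arrivals / time = 65 / 2 = 32.5 per hour

32.5 per hour


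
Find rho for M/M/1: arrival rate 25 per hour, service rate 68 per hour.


rho = lambda/mu = 25/68 = 0.3676

0.3676


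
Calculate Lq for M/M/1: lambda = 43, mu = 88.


rho = 43/88; Lq = rho^2/(1-rho) = 0.47

0.47


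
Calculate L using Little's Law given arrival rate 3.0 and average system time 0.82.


L = lambda * W = 3.0 * 0.82 = 2.46

2.46


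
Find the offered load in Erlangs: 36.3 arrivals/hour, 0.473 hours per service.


Offered load a = lambda * E[S] = 36.3 * 0.473 = 17.17 Erlangs

17.17 Erlangs


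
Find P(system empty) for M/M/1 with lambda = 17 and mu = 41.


P0 = 1 - rho = 1 - 17/41 = 0.5854

0.5854


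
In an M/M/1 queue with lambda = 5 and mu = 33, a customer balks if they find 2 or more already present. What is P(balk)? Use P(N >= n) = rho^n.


P(N >= 2) = rho^2 = (5/33)^2 = 0.023

0.023


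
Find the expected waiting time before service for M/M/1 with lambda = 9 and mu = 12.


rho = 9/12; Wq = rho/(mu - lambda) = 0.25 hours

0.25 hours


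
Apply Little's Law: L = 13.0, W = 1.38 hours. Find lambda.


lambda = L / W = 13.0 / 1.38 = 9.42 per hour

9.42 per hour


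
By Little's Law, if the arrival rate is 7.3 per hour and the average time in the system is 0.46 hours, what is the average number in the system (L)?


L = lambda * W = 7.3 * 0.46 = 3.36

3.36


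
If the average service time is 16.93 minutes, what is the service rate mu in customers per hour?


mu = 60 / avg_service_time = 60 / 16.93 = 3.54 per hour

3.54 per hour


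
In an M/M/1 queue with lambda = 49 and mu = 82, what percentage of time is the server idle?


Idle fraction = (1 - rho) * 100 = (1 - 49/82) * 100 = 40.2%

40.2%


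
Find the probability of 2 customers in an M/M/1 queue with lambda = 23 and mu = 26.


rho = 23/26; P(n) = (1-rho)*rho^n = (1-23/26)*(23/26)^2 = 0.0903

0.0903


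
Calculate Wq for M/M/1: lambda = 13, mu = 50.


rho = 13/50; Wq = rho/(mu - lambda) = 0.007 hours

0.007 hours


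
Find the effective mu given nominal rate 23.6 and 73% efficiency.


Effective rate = mu * efficiency = 23.6 * 0.73 = 17.23 per hour

17.23 per hour


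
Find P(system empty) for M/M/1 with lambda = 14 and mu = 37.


P0 = 1 - rho = 1 - 14/37 = 0.6216

0.6216


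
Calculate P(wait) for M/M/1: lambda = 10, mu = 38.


P(wait) = rho = lambda/mu = 10/38 = 0.2632

0.2632


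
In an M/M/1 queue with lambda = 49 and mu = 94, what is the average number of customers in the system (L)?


rho = 49/94; L = rho/(1-rho) = 1.09

1.09


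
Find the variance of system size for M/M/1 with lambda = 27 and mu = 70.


rho = 27/70; Var(N) = rho/(1-rho)^2 = 1.02

1.02


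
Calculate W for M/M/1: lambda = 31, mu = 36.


W = 1/(mu - lambda) = 1/(36 - 31) = 0.2 hours

0.2 hours


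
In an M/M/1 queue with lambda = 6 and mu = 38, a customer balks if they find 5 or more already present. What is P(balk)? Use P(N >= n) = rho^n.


P(N >= 5) = rho^5 = (6/38)^5 = 0.0001

0.0001


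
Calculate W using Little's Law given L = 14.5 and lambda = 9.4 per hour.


W = L / lambda = 14.5 / 9.4 = 1.5426 hours

1.5426 hours


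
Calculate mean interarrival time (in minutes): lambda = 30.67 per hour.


Mean interarrival time = 60/lambda = 60/30.67 = 1.96 minutes

1.96 minutes


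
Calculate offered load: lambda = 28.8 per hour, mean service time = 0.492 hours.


Offered load a = lambda * E[S] = 28.8 * 0.492 = 14.17 Erlangs

14.17 Erlangs


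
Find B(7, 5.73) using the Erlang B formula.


B(N,A) = (A^N/N!) / sum(A^k/k!, k=0..N) with N=7, A=5.73 = 0.1675

0.1675


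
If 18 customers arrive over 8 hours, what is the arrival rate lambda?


lambda = total arrivals / time = 18 / 8 = 2.25 per hour

2.25 per hour


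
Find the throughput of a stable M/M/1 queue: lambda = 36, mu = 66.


For a stable queue (lambda < mu), throughput = lambda = 36 per hour

36 per hour


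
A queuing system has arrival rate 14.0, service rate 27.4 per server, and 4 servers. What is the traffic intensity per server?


rho = lambda / (c * mu) = 14.0 / (4 * 27.4) = 0.1277

0.1277


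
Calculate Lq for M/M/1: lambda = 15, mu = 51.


rho = 15/51; Lq = rho^2/(1-rho) = 0.12

0.12


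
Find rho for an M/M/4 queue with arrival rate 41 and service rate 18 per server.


rho = lambda/(c*mu) = 41/(4*18) = 0.5694

0.5694


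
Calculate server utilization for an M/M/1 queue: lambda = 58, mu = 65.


rho = lambda/mu = 58/65 = 0.8923

0.8923


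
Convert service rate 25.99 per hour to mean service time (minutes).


Mean service time = 60/mu = 60/25.99 = 2.31 minutes

2.31 minutes


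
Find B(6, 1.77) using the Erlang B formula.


B(N,A) = (A^N/N!) / sum(A^k/k!, k=0..N) with N=6, A=1.77 = 0.0073

0.0073


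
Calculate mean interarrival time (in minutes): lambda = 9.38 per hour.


Mean interarrival time = 60/lambda = 60/9.38 = 6.4 minutes

6.4 minutes


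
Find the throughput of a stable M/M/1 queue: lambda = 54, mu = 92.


For a stable queue (lambda < mu), throughput = lambda = 54 per hour

54 per hour


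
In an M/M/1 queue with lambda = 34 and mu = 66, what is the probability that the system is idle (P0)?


P0 = 1 - rho = 1 - 34/66 = 0.4848

0.4848


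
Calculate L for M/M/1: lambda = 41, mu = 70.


rho = 41/70; L = rho/(1-rho) = 1.41

1.41


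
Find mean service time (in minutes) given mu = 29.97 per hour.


Mean service time = 60/mu = 60/29.97 = 2.0 minutes

2.0 minutes


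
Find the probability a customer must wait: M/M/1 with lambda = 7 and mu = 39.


P(wait) = rho = lambda/mu = 7/39 = 0.1795

0.1795


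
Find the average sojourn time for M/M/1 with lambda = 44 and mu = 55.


W = 1/(mu - lambda) = 1/(55 - 44) = 0.0909 hours

0.0909 hours


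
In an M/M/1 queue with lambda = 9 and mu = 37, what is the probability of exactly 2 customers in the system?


rho = 9/37; P(n) = (1-rho)*rho^n = (1-9/37)*(9/37)^2 = 0.0448

0.0448


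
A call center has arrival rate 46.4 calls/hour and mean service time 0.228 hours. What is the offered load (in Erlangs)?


Offered load a = lambda * E[S] = 46.4 * 0.228 = 10.58 Erlangs

10.58 Erlangs


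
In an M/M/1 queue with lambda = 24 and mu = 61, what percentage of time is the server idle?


Idle fraction = (1 - rho) * 100 = (1 - 24/61) * 100 = 60.7%

60.7%


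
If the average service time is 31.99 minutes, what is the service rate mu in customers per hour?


mu = 60 / avg_service_time = 60 / 31.99 = 1.88 per hour

1.88 per hour


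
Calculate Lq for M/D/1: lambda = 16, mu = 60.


M/D/1: Lq = rho^2 / (2*(1-rho)) where rho = 16/60; Lq = 0.05

0.05


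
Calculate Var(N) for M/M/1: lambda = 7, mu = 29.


rho = 7/29; Var(N) = rho/(1-rho)^2 = 0.42

0.42


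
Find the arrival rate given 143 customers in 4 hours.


lambda = total arrivals / time = 143 / 4 = 35.75 per hour

35.75 per hour


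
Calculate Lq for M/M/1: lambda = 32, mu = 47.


rho = 32/47; Lq = rho^2/(1-rho) = 1.45

1.45


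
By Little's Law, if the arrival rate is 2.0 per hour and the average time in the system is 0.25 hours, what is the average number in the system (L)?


L = lambda * W = 2.0 * 0.25 = 0.5

0.5


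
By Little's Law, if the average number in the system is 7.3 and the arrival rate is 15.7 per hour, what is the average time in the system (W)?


W = L / lambda = 7.3 / 15.7 = 0.465 hours

0.465 hours


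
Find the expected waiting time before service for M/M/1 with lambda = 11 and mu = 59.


rho = 11/59; Wq = rho/(mu - lambda) = 0.0039 hours

0.0039 hours


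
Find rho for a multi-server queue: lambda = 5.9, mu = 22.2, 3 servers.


rho = lambda / (c * mu) = 5.9 / (3 * 22.2) = 0.0886

0.0886
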